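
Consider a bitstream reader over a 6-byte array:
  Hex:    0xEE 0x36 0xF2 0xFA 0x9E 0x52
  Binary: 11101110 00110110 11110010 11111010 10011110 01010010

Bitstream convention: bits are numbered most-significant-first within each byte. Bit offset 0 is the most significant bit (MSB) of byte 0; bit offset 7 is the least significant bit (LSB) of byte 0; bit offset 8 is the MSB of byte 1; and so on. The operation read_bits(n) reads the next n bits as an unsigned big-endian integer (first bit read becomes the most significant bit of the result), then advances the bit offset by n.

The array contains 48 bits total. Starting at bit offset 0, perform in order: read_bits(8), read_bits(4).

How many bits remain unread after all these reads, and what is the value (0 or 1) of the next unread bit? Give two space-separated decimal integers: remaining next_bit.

Answer: 36 0

Derivation:
Read 1: bits[0:8] width=8 -> value=238 (bin 11101110); offset now 8 = byte 1 bit 0; 40 bits remain
Read 2: bits[8:12] width=4 -> value=3 (bin 0011); offset now 12 = byte 1 bit 4; 36 bits remain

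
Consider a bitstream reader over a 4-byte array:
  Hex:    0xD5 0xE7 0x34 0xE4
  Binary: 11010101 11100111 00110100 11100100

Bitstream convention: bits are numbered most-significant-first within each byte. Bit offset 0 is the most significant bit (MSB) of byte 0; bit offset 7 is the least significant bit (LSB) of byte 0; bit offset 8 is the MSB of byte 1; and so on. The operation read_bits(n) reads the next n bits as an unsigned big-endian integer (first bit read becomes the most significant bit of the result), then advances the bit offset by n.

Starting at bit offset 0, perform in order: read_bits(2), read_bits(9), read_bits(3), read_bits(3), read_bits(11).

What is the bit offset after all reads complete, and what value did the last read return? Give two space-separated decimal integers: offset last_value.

Answer: 28 846

Derivation:
Read 1: bits[0:2] width=2 -> value=3 (bin 11); offset now 2 = byte 0 bit 2; 30 bits remain
Read 2: bits[2:11] width=9 -> value=175 (bin 010101111); offset now 11 = byte 1 bit 3; 21 bits remain
Read 3: bits[11:14] width=3 -> value=1 (bin 001); offset now 14 = byte 1 bit 6; 18 bits remain
Read 4: bits[14:17] width=3 -> value=6 (bin 110); offset now 17 = byte 2 bit 1; 15 bits remain
Read 5: bits[17:28] width=11 -> value=846 (bin 01101001110); offset now 28 = byte 3 bit 4; 4 bits remain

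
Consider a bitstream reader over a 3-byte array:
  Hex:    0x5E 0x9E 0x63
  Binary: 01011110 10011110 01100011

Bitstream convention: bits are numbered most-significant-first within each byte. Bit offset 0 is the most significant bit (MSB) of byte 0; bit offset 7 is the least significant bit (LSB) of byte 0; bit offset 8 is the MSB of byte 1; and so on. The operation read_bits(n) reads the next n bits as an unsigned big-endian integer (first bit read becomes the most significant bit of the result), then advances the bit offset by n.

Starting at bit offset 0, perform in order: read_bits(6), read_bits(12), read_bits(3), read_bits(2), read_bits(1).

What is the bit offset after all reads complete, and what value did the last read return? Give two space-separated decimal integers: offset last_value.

Read 1: bits[0:6] width=6 -> value=23 (bin 010111); offset now 6 = byte 0 bit 6; 18 bits remain
Read 2: bits[6:18] width=12 -> value=2681 (bin 101001111001); offset now 18 = byte 2 bit 2; 6 bits remain
Read 3: bits[18:21] width=3 -> value=4 (bin 100); offset now 21 = byte 2 bit 5; 3 bits remain
Read 4: bits[21:23] width=2 -> value=1 (bin 01); offset now 23 = byte 2 bit 7; 1 bits remain
Read 5: bits[23:24] width=1 -> value=1 (bin 1); offset now 24 = byte 3 bit 0; 0 bits remain

Answer: 24 1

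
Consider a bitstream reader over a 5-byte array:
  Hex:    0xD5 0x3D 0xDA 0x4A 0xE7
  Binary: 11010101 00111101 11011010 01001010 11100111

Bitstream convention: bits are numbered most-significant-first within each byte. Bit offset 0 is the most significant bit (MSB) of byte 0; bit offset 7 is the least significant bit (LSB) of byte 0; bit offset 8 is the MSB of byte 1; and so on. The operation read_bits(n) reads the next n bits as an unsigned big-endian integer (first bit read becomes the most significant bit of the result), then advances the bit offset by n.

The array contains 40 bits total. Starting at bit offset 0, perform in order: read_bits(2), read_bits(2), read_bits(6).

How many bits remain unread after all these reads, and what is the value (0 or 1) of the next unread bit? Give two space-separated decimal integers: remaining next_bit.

Read 1: bits[0:2] width=2 -> value=3 (bin 11); offset now 2 = byte 0 bit 2; 38 bits remain
Read 2: bits[2:4] width=2 -> value=1 (bin 01); offset now 4 = byte 0 bit 4; 36 bits remain
Read 3: bits[4:10] width=6 -> value=20 (bin 010100); offset now 10 = byte 1 bit 2; 30 bits remain

Answer: 30 1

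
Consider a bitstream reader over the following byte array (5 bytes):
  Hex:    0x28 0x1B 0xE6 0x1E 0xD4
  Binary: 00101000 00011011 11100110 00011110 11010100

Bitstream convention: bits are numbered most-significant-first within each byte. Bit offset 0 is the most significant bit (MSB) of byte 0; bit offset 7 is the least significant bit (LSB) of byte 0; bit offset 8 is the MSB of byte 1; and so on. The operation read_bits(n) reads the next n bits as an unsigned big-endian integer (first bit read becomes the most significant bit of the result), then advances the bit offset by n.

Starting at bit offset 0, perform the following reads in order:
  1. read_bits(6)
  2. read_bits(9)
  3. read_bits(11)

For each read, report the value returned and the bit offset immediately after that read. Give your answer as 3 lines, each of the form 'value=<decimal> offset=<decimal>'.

Answer: value=10 offset=6
value=13 offset=15
value=1944 offset=26

Derivation:
Read 1: bits[0:6] width=6 -> value=10 (bin 001010); offset now 6 = byte 0 bit 6; 34 bits remain
Read 2: bits[6:15] width=9 -> value=13 (bin 000001101); offset now 15 = byte 1 bit 7; 25 bits remain
Read 3: bits[15:26] width=11 -> value=1944 (bin 11110011000); offset now 26 = byte 3 bit 2; 14 bits remain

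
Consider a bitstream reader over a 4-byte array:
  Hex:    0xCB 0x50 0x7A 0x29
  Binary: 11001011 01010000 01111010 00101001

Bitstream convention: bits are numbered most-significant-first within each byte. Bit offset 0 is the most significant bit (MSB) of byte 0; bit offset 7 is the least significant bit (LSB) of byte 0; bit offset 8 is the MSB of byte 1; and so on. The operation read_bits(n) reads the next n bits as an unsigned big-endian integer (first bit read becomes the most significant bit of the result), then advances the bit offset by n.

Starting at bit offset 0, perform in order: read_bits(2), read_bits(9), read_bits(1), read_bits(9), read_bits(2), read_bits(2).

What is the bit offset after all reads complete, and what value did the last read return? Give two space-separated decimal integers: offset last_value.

Read 1: bits[0:2] width=2 -> value=3 (bin 11); offset now 2 = byte 0 bit 2; 30 bits remain
Read 2: bits[2:11] width=9 -> value=90 (bin 001011010); offset now 11 = byte 1 bit 3; 21 bits remain
Read 3: bits[11:12] width=1 -> value=1 (bin 1); offset now 12 = byte 1 bit 4; 20 bits remain
Read 4: bits[12:21] width=9 -> value=15 (bin 000001111); offset now 21 = byte 2 bit 5; 11 bits remain
Read 5: bits[21:23] width=2 -> value=1 (bin 01); offset now 23 = byte 2 bit 7; 9 bits remain
Read 6: bits[23:25] width=2 -> value=0 (bin 00); offset now 25 = byte 3 bit 1; 7 bits remain

Answer: 25 0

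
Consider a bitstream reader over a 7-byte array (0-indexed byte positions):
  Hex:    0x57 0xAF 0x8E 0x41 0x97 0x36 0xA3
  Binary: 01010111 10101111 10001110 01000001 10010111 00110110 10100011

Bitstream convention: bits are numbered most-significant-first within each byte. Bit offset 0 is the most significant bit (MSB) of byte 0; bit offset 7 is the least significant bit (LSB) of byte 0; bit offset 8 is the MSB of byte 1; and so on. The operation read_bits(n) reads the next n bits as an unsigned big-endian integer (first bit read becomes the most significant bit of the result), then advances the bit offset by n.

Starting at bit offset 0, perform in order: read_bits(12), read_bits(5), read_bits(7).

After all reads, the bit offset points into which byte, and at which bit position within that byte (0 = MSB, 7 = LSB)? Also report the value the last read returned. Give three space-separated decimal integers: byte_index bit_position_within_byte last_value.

Answer: 3 0 14

Derivation:
Read 1: bits[0:12] width=12 -> value=1402 (bin 010101111010); offset now 12 = byte 1 bit 4; 44 bits remain
Read 2: bits[12:17] width=5 -> value=31 (bin 11111); offset now 17 = byte 2 bit 1; 39 bits remain
Read 3: bits[17:24] width=7 -> value=14 (bin 0001110); offset now 24 = byte 3 bit 0; 32 bits remain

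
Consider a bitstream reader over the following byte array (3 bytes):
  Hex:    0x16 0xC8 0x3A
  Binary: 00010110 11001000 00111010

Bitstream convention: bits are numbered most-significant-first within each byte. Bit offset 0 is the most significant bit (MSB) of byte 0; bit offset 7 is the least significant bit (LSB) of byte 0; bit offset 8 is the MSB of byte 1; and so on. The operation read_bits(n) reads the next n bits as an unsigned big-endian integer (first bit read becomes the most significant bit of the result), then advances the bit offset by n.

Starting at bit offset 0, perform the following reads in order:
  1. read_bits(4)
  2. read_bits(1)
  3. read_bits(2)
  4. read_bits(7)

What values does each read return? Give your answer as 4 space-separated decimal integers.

Answer: 1 0 3 50

Derivation:
Read 1: bits[0:4] width=4 -> value=1 (bin 0001); offset now 4 = byte 0 bit 4; 20 bits remain
Read 2: bits[4:5] width=1 -> value=0 (bin 0); offset now 5 = byte 0 bit 5; 19 bits remain
Read 3: bits[5:7] width=2 -> value=3 (bin 11); offset now 7 = byte 0 bit 7; 17 bits remain
Read 4: bits[7:14] width=7 -> value=50 (bin 0110010); offset now 14 = byte 1 bit 6; 10 bits remain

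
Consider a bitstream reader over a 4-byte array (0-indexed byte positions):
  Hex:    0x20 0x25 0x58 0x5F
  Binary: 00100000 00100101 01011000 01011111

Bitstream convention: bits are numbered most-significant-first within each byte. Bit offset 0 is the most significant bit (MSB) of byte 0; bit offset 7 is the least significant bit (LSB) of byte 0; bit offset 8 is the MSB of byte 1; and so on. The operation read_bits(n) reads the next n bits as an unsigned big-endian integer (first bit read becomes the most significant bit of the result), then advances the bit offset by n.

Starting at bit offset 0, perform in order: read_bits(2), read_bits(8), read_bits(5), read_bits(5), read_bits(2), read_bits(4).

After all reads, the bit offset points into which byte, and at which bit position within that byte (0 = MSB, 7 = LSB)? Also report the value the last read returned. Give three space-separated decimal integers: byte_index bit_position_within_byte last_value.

Read 1: bits[0:2] width=2 -> value=0 (bin 00); offset now 2 = byte 0 bit 2; 30 bits remain
Read 2: bits[2:10] width=8 -> value=128 (bin 10000000); offset now 10 = byte 1 bit 2; 22 bits remain
Read 3: bits[10:15] width=5 -> value=18 (bin 10010); offset now 15 = byte 1 bit 7; 17 bits remain
Read 4: bits[15:20] width=5 -> value=21 (bin 10101); offset now 20 = byte 2 bit 4; 12 bits remain
Read 5: bits[20:22] width=2 -> value=2 (bin 10); offset now 22 = byte 2 bit 6; 10 bits remain
Read 6: bits[22:26] width=4 -> value=1 (bin 0001); offset now 26 = byte 3 bit 2; 6 bits remain

Answer: 3 2 1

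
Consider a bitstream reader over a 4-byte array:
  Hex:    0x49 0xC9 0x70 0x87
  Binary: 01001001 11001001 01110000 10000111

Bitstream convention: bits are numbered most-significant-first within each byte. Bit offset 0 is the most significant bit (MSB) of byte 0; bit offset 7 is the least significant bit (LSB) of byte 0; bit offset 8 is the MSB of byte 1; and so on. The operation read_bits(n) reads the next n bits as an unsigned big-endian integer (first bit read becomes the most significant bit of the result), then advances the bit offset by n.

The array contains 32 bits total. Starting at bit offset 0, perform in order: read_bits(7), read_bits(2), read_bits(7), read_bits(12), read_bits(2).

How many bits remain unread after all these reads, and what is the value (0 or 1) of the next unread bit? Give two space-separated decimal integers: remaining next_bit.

Read 1: bits[0:7] width=7 -> value=36 (bin 0100100); offset now 7 = byte 0 bit 7; 25 bits remain
Read 2: bits[7:9] width=2 -> value=3 (bin 11); offset now 9 = byte 1 bit 1; 23 bits remain
Read 3: bits[9:16] width=7 -> value=73 (bin 1001001); offset now 16 = byte 2 bit 0; 16 bits remain
Read 4: bits[16:28] width=12 -> value=1800 (bin 011100001000); offset now 28 = byte 3 bit 4; 4 bits remain
Read 5: bits[28:30] width=2 -> value=1 (bin 01); offset now 30 = byte 3 bit 6; 2 bits remain

Answer: 2 1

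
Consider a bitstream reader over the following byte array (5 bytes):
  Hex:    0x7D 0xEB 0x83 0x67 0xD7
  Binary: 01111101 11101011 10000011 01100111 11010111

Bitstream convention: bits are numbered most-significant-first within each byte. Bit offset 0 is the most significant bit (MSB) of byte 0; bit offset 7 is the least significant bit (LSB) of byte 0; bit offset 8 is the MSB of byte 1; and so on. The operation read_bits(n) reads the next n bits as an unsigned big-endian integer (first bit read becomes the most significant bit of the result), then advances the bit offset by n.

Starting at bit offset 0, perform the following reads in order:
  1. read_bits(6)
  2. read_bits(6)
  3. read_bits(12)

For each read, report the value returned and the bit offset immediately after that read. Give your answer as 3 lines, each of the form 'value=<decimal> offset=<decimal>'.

Answer: value=31 offset=6
value=30 offset=12
value=2947 offset=24

Derivation:
Read 1: bits[0:6] width=6 -> value=31 (bin 011111); offset now 6 = byte 0 bit 6; 34 bits remain
Read 2: bits[6:12] width=6 -> value=30 (bin 011110); offset now 12 = byte 1 bit 4; 28 bits remain
Read 3: bits[12:24] width=12 -> value=2947 (bin 101110000011); offset now 24 = byte 3 bit 0; 16 bits remain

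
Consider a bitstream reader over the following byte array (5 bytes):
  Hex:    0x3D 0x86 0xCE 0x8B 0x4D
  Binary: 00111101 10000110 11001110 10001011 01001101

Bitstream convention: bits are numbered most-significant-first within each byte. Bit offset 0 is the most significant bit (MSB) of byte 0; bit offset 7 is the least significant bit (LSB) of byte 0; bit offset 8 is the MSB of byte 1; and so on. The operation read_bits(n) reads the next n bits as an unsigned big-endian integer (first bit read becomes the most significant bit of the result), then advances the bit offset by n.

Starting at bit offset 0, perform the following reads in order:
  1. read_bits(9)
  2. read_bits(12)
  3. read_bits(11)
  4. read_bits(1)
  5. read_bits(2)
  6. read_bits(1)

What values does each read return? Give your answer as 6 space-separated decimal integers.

Read 1: bits[0:9] width=9 -> value=123 (bin 001111011); offset now 9 = byte 1 bit 1; 31 bits remain
Read 2: bits[9:21] width=12 -> value=217 (bin 000011011001); offset now 21 = byte 2 bit 5; 19 bits remain
Read 3: bits[21:32] width=11 -> value=1675 (bin 11010001011); offset now 32 = byte 4 bit 0; 8 bits remain
Read 4: bits[32:33] width=1 -> value=0 (bin 0); offset now 33 = byte 4 bit 1; 7 bits remain
Read 5: bits[33:35] width=2 -> value=2 (bin 10); offset now 35 = byte 4 bit 3; 5 bits remain
Read 6: bits[35:36] width=1 -> value=0 (bin 0); offset now 36 = byte 4 bit 4; 4 bits remain

Answer: 123 217 1675 0 2 0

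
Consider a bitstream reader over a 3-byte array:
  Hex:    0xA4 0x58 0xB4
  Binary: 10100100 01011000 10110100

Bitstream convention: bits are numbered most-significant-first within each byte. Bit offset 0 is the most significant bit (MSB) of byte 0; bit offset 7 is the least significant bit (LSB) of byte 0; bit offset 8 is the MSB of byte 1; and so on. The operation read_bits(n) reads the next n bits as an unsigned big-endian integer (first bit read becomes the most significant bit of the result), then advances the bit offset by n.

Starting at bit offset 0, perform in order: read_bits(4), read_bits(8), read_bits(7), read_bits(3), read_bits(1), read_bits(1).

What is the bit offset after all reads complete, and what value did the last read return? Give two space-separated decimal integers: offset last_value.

Answer: 24 0

Derivation:
Read 1: bits[0:4] width=4 -> value=10 (bin 1010); offset now 4 = byte 0 bit 4; 20 bits remain
Read 2: bits[4:12] width=8 -> value=69 (bin 01000101); offset now 12 = byte 1 bit 4; 12 bits remain
Read 3: bits[12:19] width=7 -> value=69 (bin 1000101); offset now 19 = byte 2 bit 3; 5 bits remain
Read 4: bits[19:22] width=3 -> value=5 (bin 101); offset now 22 = byte 2 bit 6; 2 bits remain
Read 5: bits[22:23] width=1 -> value=0 (bin 0); offset now 23 = byte 2 bit 7; 1 bits remain
Read 6: bits[23:24] width=1 -> value=0 (bin 0); offset now 24 = byte 3 bit 0; 0 bits remain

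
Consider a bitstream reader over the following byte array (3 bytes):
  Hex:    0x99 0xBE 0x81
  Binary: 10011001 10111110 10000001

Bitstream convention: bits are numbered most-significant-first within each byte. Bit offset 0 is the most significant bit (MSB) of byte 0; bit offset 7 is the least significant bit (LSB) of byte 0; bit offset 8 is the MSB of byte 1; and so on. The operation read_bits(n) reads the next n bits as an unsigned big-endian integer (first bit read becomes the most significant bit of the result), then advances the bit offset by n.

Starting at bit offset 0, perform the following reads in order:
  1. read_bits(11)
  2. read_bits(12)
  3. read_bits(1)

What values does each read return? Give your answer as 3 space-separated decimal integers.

Answer: 1229 3904 1

Derivation:
Read 1: bits[0:11] width=11 -> value=1229 (bin 10011001101); offset now 11 = byte 1 bit 3; 13 bits remain
Read 2: bits[11:23] width=12 -> value=3904 (bin 111101000000); offset now 23 = byte 2 bit 7; 1 bits remain
Read 3: bits[23:24] width=1 -> value=1 (bin 1); offset now 24 = byte 3 bit 0; 0 bits remain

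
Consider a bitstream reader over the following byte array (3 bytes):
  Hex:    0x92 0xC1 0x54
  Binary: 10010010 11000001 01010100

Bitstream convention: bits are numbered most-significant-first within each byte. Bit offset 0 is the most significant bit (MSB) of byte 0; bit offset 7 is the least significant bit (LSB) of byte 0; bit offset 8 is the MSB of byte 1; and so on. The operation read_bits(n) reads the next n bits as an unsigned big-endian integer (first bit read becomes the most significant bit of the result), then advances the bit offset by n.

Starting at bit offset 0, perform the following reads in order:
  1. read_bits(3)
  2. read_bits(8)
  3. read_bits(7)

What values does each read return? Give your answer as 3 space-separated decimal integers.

Answer: 4 150 5

Derivation:
Read 1: bits[0:3] width=3 -> value=4 (bin 100); offset now 3 = byte 0 bit 3; 21 bits remain
Read 2: bits[3:11] width=8 -> value=150 (bin 10010110); offset now 11 = byte 1 bit 3; 13 bits remain
Read 3: bits[11:18] width=7 -> value=5 (bin 0000101); offset now 18 = byte 2 bit 2; 6 bits remain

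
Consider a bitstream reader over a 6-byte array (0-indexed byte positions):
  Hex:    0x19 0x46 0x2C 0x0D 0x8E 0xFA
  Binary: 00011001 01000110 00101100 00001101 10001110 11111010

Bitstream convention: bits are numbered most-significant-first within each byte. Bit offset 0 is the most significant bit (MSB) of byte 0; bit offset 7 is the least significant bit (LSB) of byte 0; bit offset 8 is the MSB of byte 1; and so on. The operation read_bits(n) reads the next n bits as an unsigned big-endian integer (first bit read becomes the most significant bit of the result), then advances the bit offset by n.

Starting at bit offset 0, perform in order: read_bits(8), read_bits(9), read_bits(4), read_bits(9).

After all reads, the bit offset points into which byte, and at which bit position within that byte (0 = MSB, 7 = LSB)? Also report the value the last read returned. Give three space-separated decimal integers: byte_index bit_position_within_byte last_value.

Answer: 3 6 259

Derivation:
Read 1: bits[0:8] width=8 -> value=25 (bin 00011001); offset now 8 = byte 1 bit 0; 40 bits remain
Read 2: bits[8:17] width=9 -> value=140 (bin 010001100); offset now 17 = byte 2 bit 1; 31 bits remain
Read 3: bits[17:21] width=4 -> value=5 (bin 0101); offset now 21 = byte 2 bit 5; 27 bits remain
Read 4: bits[21:30] width=9 -> value=259 (bin 100000011); offset now 30 = byte 3 bit 6; 18 bits remain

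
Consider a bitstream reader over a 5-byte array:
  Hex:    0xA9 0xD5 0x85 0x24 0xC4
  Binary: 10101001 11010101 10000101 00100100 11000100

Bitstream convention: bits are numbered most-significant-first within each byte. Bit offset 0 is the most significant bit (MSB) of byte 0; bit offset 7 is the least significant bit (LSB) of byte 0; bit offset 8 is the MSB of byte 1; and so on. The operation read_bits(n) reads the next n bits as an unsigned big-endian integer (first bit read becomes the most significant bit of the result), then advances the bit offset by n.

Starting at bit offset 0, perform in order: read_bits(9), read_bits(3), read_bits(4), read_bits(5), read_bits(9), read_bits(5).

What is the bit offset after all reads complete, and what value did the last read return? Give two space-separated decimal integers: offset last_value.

Answer: 35 6

Derivation:
Read 1: bits[0:9] width=9 -> value=339 (bin 101010011); offset now 9 = byte 1 bit 1; 31 bits remain
Read 2: bits[9:12] width=3 -> value=5 (bin 101); offset now 12 = byte 1 bit 4; 28 bits remain
Read 3: bits[12:16] width=4 -> value=5 (bin 0101); offset now 16 = byte 2 bit 0; 24 bits remain
Read 4: bits[16:21] width=5 -> value=16 (bin 10000); offset now 21 = byte 2 bit 5; 19 bits remain
Read 5: bits[21:30] width=9 -> value=329 (bin 101001001); offset now 30 = byte 3 bit 6; 10 bits remain
Read 6: bits[30:35] width=5 -> value=6 (bin 00110); offset now 35 = byte 4 bit 3; 5 bits remain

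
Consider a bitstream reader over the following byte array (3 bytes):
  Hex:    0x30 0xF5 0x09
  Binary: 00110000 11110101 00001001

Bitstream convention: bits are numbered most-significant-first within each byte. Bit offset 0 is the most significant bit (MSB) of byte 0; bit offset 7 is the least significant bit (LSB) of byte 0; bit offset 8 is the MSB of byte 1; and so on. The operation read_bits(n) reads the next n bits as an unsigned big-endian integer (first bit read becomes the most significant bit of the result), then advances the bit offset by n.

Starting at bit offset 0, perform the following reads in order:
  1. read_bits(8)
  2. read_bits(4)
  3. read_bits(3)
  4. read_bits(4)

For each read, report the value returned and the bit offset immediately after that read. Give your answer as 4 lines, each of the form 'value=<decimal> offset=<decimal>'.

Read 1: bits[0:8] width=8 -> value=48 (bin 00110000); offset now 8 = byte 1 bit 0; 16 bits remain
Read 2: bits[8:12] width=4 -> value=15 (bin 1111); offset now 12 = byte 1 bit 4; 12 bits remain
Read 3: bits[12:15] width=3 -> value=2 (bin 010); offset now 15 = byte 1 bit 7; 9 bits remain
Read 4: bits[15:19] width=4 -> value=8 (bin 1000); offset now 19 = byte 2 bit 3; 5 bits remain

Answer: value=48 offset=8
value=15 offset=12
value=2 offset=15
value=8 offset=19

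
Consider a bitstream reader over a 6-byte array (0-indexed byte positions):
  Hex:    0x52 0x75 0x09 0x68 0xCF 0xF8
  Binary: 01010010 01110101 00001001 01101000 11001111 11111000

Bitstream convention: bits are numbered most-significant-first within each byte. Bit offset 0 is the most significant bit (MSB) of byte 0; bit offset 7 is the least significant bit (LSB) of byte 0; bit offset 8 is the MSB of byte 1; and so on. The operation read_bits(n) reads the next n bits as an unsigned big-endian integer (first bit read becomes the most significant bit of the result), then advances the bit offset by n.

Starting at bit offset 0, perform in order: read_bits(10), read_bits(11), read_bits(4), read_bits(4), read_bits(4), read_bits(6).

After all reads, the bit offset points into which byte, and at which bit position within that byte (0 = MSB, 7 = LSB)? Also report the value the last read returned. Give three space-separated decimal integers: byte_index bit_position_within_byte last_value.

Answer: 4 7 39

Derivation:
Read 1: bits[0:10] width=10 -> value=329 (bin 0101001001); offset now 10 = byte 1 bit 2; 38 bits remain
Read 2: bits[10:21] width=11 -> value=1697 (bin 11010100001); offset now 21 = byte 2 bit 5; 27 bits remain
Read 3: bits[21:25] width=4 -> value=2 (bin 0010); offset now 25 = byte 3 bit 1; 23 bits remain
Read 4: bits[25:29] width=4 -> value=13 (bin 1101); offset now 29 = byte 3 bit 5; 19 bits remain
Read 5: bits[29:33] width=4 -> value=1 (bin 0001); offset now 33 = byte 4 bit 1; 15 bits remain
Read 6: bits[33:39] width=6 -> value=39 (bin 100111); offset now 39 = byte 4 bit 7; 9 bits remain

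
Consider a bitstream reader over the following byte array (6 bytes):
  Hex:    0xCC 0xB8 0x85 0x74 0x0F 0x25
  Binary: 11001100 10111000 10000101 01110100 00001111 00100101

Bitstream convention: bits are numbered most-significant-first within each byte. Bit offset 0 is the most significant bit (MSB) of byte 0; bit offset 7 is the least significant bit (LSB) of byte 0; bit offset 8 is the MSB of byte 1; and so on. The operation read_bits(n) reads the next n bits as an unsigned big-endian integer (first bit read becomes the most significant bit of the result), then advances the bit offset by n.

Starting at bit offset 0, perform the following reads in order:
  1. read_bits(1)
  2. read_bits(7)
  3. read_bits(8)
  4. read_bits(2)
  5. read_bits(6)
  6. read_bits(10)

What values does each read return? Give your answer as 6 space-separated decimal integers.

Read 1: bits[0:1] width=1 -> value=1 (bin 1); offset now 1 = byte 0 bit 1; 47 bits remain
Read 2: bits[1:8] width=7 -> value=76 (bin 1001100); offset now 8 = byte 1 bit 0; 40 bits remain
Read 3: bits[8:16] width=8 -> value=184 (bin 10111000); offset now 16 = byte 2 bit 0; 32 bits remain
Read 4: bits[16:18] width=2 -> value=2 (bin 10); offset now 18 = byte 2 bit 2; 30 bits remain
Read 5: bits[18:24] width=6 -> value=5 (bin 000101); offset now 24 = byte 3 bit 0; 24 bits remain
Read 6: bits[24:34] width=10 -> value=464 (bin 0111010000); offset now 34 = byte 4 bit 2; 14 bits remain

Answer: 1 76 184 2 5 464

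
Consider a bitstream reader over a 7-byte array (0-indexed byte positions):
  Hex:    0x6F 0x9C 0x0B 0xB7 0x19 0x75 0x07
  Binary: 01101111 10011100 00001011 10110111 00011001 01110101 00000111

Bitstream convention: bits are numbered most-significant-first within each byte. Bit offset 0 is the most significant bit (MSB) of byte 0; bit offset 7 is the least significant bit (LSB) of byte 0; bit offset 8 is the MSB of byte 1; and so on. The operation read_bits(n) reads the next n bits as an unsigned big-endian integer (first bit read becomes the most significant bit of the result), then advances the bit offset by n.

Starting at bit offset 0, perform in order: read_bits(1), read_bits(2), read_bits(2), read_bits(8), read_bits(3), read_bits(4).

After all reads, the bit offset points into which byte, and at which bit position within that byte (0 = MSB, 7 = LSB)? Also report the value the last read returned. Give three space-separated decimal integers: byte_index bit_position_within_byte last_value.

Answer: 2 4 0

Derivation:
Read 1: bits[0:1] width=1 -> value=0 (bin 0); offset now 1 = byte 0 bit 1; 55 bits remain
Read 2: bits[1:3] width=2 -> value=3 (bin 11); offset now 3 = byte 0 bit 3; 53 bits remain
Read 3: bits[3:5] width=2 -> value=1 (bin 01); offset now 5 = byte 0 bit 5; 51 bits remain
Read 4: bits[5:13] width=8 -> value=243 (bin 11110011); offset now 13 = byte 1 bit 5; 43 bits remain
Read 5: bits[13:16] width=3 -> value=4 (bin 100); offset now 16 = byte 2 bit 0; 40 bits remain
Read 6: bits[16:20] width=4 -> value=0 (bin 0000); offset now 20 = byte 2 bit 4; 36 bits remain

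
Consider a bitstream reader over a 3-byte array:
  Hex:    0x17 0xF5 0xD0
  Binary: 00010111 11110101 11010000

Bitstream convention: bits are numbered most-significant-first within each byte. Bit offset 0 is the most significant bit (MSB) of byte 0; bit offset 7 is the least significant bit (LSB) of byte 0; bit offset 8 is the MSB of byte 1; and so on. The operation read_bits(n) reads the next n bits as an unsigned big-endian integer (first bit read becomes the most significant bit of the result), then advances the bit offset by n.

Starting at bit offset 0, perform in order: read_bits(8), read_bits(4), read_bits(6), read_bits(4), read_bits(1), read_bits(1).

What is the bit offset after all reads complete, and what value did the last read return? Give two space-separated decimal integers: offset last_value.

Read 1: bits[0:8] width=8 -> value=23 (bin 00010111); offset now 8 = byte 1 bit 0; 16 bits remain
Read 2: bits[8:12] width=4 -> value=15 (bin 1111); offset now 12 = byte 1 bit 4; 12 bits remain
Read 3: bits[12:18] width=6 -> value=23 (bin 010111); offset now 18 = byte 2 bit 2; 6 bits remain
Read 4: bits[18:22] width=4 -> value=4 (bin 0100); offset now 22 = byte 2 bit 6; 2 bits remain
Read 5: bits[22:23] width=1 -> value=0 (bin 0); offset now 23 = byte 2 bit 7; 1 bits remain
Read 6: bits[23:24] width=1 -> value=0 (bin 0); offset now 24 = byte 3 bit 0; 0 bits remain

Answer: 24 0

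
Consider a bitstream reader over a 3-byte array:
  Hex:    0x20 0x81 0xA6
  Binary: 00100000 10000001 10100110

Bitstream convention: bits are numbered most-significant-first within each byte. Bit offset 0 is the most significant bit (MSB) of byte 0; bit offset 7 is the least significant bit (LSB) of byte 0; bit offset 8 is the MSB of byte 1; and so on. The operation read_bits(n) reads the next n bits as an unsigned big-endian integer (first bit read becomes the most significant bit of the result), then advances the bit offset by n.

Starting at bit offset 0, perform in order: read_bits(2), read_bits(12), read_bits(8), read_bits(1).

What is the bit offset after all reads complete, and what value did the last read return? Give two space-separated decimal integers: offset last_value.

Answer: 23 1

Derivation:
Read 1: bits[0:2] width=2 -> value=0 (bin 00); offset now 2 = byte 0 bit 2; 22 bits remain
Read 2: bits[2:14] width=12 -> value=2080 (bin 100000100000); offset now 14 = byte 1 bit 6; 10 bits remain
Read 3: bits[14:22] width=8 -> value=105 (bin 01101001); offset now 22 = byte 2 bit 6; 2 bits remain
Read 4: bits[22:23] width=1 -> value=1 (bin 1); offset now 23 = byte 2 bit 7; 1 bits remain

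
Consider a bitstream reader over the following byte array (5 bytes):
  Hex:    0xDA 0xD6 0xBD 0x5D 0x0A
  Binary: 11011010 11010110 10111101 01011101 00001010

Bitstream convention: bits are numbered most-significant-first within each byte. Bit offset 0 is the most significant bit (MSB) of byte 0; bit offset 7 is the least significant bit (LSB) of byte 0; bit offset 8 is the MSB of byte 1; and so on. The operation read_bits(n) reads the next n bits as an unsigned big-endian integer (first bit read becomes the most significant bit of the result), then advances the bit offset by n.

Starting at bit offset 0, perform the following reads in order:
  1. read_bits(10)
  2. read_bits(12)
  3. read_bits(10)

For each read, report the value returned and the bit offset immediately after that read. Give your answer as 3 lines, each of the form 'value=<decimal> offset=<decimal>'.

Answer: value=875 offset=10
value=1455 offset=22
value=349 offset=32

Derivation:
Read 1: bits[0:10] width=10 -> value=875 (bin 1101101011); offset now 10 = byte 1 bit 2; 30 bits remain
Read 2: bits[10:22] width=12 -> value=1455 (bin 010110101111); offset now 22 = byte 2 bit 6; 18 bits remain
Read 3: bits[22:32] width=10 -> value=349 (bin 0101011101); offset now 32 = byte 4 bit 0; 8 bits remain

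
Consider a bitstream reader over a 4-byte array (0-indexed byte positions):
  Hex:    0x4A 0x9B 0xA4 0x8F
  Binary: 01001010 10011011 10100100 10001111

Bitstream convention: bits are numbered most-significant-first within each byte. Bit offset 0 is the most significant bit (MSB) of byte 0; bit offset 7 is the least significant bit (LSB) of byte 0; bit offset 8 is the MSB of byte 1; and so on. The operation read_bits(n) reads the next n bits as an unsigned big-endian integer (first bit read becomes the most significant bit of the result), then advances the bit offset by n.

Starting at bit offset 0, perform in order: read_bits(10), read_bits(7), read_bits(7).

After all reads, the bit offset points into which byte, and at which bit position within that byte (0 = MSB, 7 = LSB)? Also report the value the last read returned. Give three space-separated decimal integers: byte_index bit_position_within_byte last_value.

Answer: 3 0 36

Derivation:
Read 1: bits[0:10] width=10 -> value=298 (bin 0100101010); offset now 10 = byte 1 bit 2; 22 bits remain
Read 2: bits[10:17] width=7 -> value=55 (bin 0110111); offset now 17 = byte 2 bit 1; 15 bits remain
Read 3: bits[17:24] width=7 -> value=36 (bin 0100100); offset now 24 = byte 3 bit 0; 8 bits remain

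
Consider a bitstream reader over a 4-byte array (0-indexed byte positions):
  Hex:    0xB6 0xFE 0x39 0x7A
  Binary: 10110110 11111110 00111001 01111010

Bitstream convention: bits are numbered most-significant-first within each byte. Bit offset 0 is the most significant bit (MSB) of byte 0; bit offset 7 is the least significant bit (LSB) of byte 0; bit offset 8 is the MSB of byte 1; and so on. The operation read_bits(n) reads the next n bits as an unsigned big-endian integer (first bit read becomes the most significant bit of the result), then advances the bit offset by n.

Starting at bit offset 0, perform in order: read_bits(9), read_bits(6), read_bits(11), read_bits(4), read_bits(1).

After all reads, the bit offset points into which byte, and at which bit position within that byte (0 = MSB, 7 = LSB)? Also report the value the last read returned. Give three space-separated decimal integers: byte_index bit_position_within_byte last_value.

Read 1: bits[0:9] width=9 -> value=365 (bin 101101101); offset now 9 = byte 1 bit 1; 23 bits remain
Read 2: bits[9:15] width=6 -> value=63 (bin 111111); offset now 15 = byte 1 bit 7; 17 bits remain
Read 3: bits[15:26] width=11 -> value=229 (bin 00011100101); offset now 26 = byte 3 bit 2; 6 bits remain
Read 4: bits[26:30] width=4 -> value=14 (bin 1110); offset now 30 = byte 3 bit 6; 2 bits remain
Read 5: bits[30:31] width=1 -> value=1 (bin 1); offset now 31 = byte 3 bit 7; 1 bits remain

Answer: 3 7 1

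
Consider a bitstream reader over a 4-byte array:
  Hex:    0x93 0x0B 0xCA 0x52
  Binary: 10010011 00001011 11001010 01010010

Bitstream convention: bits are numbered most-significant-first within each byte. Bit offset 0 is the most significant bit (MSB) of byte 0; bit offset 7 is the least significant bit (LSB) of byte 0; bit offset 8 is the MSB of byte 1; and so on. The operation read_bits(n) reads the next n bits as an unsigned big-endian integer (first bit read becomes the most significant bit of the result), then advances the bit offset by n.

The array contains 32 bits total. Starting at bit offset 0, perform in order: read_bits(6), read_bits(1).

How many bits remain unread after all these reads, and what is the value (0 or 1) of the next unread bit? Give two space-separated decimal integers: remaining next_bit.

Answer: 25 1

Derivation:
Read 1: bits[0:6] width=6 -> value=36 (bin 100100); offset now 6 = byte 0 bit 6; 26 bits remain
Read 2: bits[6:7] width=1 -> value=1 (bin 1); offset now 7 = byte 0 bit 7; 25 bits remain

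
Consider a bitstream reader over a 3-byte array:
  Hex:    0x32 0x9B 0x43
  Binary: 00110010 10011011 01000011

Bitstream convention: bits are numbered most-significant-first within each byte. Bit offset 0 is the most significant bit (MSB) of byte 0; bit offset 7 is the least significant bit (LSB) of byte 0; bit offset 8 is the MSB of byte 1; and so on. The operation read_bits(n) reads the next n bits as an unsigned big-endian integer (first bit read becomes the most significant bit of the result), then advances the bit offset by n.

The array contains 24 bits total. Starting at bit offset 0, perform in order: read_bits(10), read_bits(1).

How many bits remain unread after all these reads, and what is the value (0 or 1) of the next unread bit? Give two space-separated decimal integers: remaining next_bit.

Answer: 13 1

Derivation:
Read 1: bits[0:10] width=10 -> value=202 (bin 0011001010); offset now 10 = byte 1 bit 2; 14 bits remain
Read 2: bits[10:11] width=1 -> value=0 (bin 0); offset now 11 = byte 1 bit 3; 13 bits remain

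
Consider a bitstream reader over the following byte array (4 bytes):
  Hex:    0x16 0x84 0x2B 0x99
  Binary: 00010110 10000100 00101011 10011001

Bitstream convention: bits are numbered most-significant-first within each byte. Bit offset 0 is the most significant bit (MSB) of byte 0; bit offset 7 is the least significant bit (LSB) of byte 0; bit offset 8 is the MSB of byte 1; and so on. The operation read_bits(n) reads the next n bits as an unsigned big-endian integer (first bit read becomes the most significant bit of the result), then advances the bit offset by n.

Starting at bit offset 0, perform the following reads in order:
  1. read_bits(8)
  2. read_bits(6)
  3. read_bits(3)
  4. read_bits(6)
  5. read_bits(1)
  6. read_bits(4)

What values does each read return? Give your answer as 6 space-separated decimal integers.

Answer: 22 33 0 21 1 9

Derivation:
Read 1: bits[0:8] width=8 -> value=22 (bin 00010110); offset now 8 = byte 1 bit 0; 24 bits remain
Read 2: bits[8:14] width=6 -> value=33 (bin 100001); offset now 14 = byte 1 bit 6; 18 bits remain
Read 3: bits[14:17] width=3 -> value=0 (bin 000); offset now 17 = byte 2 bit 1; 15 bits remain
Read 4: bits[17:23] width=6 -> value=21 (bin 010101); offset now 23 = byte 2 bit 7; 9 bits remain
Read 5: bits[23:24] width=1 -> value=1 (bin 1); offset now 24 = byte 3 bit 0; 8 bits remain
Read 6: bits[24:28] width=4 -> value=9 (bin 1001); offset now 28 = byte 3 bit 4; 4 bits remain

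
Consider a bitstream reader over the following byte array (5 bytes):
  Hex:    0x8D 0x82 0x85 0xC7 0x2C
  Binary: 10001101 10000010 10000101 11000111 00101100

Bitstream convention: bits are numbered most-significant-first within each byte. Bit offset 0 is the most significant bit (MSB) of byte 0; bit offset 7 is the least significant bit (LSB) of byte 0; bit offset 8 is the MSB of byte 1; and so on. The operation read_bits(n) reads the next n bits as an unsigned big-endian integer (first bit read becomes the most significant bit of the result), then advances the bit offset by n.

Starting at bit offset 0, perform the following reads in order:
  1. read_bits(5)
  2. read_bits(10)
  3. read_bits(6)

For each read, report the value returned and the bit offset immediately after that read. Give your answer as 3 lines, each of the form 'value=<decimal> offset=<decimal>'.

Read 1: bits[0:5] width=5 -> value=17 (bin 10001); offset now 5 = byte 0 bit 5; 35 bits remain
Read 2: bits[5:15] width=10 -> value=705 (bin 1011000001); offset now 15 = byte 1 bit 7; 25 bits remain
Read 3: bits[15:21] width=6 -> value=16 (bin 010000); offset now 21 = byte 2 bit 5; 19 bits remain

Answer: value=17 offset=5
value=705 offset=15
value=16 offset=21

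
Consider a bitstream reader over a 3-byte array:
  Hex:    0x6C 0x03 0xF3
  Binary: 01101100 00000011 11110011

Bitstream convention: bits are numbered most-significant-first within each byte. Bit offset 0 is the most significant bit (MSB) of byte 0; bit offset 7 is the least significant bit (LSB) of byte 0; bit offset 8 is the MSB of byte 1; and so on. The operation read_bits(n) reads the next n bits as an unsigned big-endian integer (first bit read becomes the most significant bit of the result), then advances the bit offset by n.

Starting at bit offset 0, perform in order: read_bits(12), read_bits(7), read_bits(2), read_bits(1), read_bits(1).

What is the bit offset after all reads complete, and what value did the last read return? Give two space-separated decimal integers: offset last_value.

Read 1: bits[0:12] width=12 -> value=1728 (bin 011011000000); offset now 12 = byte 1 bit 4; 12 bits remain
Read 2: bits[12:19] width=7 -> value=31 (bin 0011111); offset now 19 = byte 2 bit 3; 5 bits remain
Read 3: bits[19:21] width=2 -> value=2 (bin 10); offset now 21 = byte 2 bit 5; 3 bits remain
Read 4: bits[21:22] width=1 -> value=0 (bin 0); offset now 22 = byte 2 bit 6; 2 bits remain
Read 5: bits[22:23] width=1 -> value=1 (bin 1); offset now 23 = byte 2 bit 7; 1 bits remain

Answer: 23 1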